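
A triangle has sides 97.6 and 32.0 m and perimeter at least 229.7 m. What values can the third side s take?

100.1 ≤ s < 129.6

Triangle inequality alone gives 65.6 < s < 129.6.
The perimeter condition gives s ≥ 229.7 − 97.6 − 32.0 = 100.1.
Intersecting the two: 100.1 ≤ s < 129.6.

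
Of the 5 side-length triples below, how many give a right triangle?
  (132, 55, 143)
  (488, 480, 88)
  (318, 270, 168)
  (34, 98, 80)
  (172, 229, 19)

(132,55,143): 55²+132² = 20449 = 143² → right
(488,480,88): 88²+480² = 238144 = 488² → right
(318,270,168): 168²+270² = 101124 = 318² → right
(34,98,80): 34²+80² = 7556 < 9604 = 98² → obtuse
(172,229,19): 19+172 ≤ 229, not a triangle
3 of the 5 are right.

3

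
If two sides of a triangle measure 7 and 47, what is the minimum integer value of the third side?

41

The third side must be strictly greater than |7 − 47| = 40.
The smallest integer above 40 is 41.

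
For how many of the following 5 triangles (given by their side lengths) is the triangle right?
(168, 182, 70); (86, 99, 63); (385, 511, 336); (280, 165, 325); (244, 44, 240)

(168,182,70): 70²+168² = 33124 = 182² → right
(86,99,63): 63²+86² = 11365 > 9801 = 99² → acute
(385,511,336): 336²+385² = 261121 = 511² → right
(280,165,325): 165²+280² = 105625 = 325² → right
(244,44,240): 44²+240² = 59536 = 244² → right
4 of the 5 are right.

4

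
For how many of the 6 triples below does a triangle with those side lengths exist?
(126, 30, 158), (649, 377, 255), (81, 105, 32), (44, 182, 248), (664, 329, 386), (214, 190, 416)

2

(30,126,158): 30+126 ≤ 158 → not valid
(255,377,649): 255+377 ≤ 649 → not valid
(32,81,105): 32+81 > 105 → valid
(44,182,248): 44+182 ≤ 248 → not valid
(329,386,664): 329+386 > 664 → valid
(190,214,416): 190+214 ≤ 416 → not valid
2 of the 6 triples form a triangle.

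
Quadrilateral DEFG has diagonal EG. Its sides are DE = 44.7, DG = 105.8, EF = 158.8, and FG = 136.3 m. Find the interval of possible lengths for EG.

61.1 < EG < 150.5

From triangle DEG: |44.7 − 105.8| < EG < 44.7 + 105.8, i.e. 61.1 < EG < 150.5.
From triangle FEG: 22.5 < EG < 295.1.
Both must hold, so EG lies in the intersection.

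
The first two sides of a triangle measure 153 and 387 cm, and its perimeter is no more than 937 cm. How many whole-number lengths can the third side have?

163

Triangle inequality: 234 < x < 540. Perimeter ≤ 937 gives x ≤ 937 − 153 − 387 = 397.
So 234 < x ≤ 397; integers 235 through 397: 163 values.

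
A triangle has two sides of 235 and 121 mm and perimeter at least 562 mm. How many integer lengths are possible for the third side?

Triangle inequality: 114 < x < 356. Perimeter ≥ 562 gives x ≥ 562 − 235 − 121 = 206.
So 206 ≤ x < 356; integers 206 through 355: 150 values.

150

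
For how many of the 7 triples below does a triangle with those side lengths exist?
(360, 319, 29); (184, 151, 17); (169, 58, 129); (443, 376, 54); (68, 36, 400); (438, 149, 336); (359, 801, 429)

(29,319,360): 29+319 ≤ 360 → not valid
(17,151,184): 17+151 ≤ 184 → not valid
(58,129,169): 58+129 > 169 → valid
(54,376,443): 54+376 ≤ 443 → not valid
(36,68,400): 36+68 ≤ 400 → not valid
(149,336,438): 149+336 > 438 → valid
(359,429,801): 359+429 ≤ 801 → not valid
2 of the 7 triples form a triangle.

2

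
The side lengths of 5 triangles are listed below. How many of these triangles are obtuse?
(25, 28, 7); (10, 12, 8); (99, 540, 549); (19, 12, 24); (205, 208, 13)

(25,28,7): 7²+25² = 674 < 784 = 28² → obtuse
(10,12,8): 8²+10² = 164 > 144 = 12² → acute
(99,540,549): 99²+540² = 301401 = 549² → right
(19,12,24): 12²+19² = 505 < 576 = 24² → obtuse
(205,208,13): 13²+205² = 42194 < 43264 = 208² → obtuse
3 of the 5 are obtuse.

3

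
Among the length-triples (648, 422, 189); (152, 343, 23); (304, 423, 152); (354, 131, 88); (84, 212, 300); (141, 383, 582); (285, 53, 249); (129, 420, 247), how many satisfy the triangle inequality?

2

(189,422,648): 189+422 ≤ 648 → not valid
(23,152,343): 23+152 ≤ 343 → not valid
(152,304,423): 152+304 > 423 → valid
(88,131,354): 88+131 ≤ 354 → not valid
(84,212,300): 84+212 ≤ 300 → not valid
(141,383,582): 141+383 ≤ 582 → not valid
(53,249,285): 53+249 > 285 → valid
(129,247,420): 129+247 ≤ 420 → not valid
2 of the 8 triples form a triangle.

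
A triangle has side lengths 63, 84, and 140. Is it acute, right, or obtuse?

obtuse

Compare the square of the longest side to the sum of squares of the other two: 63² + 84² = 11025 < 19600 = 140².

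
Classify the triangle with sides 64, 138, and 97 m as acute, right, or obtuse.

Compare the square of the longest side to the sum of squares of the other two: 64² + 97² = 13505 < 19044 = 138².

obtuse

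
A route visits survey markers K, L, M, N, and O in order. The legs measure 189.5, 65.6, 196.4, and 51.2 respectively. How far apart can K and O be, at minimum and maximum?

0 ≤ KO ≤ 502.7

The maximum is all hops collinear in one direction: 189.5 + 65.6 + 196.4 + 51.2 = 502.7.
The longest hop is 196.4; the others sum to 306.3. Since 196.4 ≤ 306.3, the path can fold back on itself completely, so the minimum distance is 0.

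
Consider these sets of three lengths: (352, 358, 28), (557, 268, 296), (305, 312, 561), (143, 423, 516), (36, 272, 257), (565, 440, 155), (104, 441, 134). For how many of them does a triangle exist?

6

(28,352,358): 28+352 > 358 → valid
(268,296,557): 268+296 > 557 → valid
(305,312,561): 305+312 > 561 → valid
(143,423,516): 143+423 > 516 → valid
(36,257,272): 36+257 > 272 → valid
(155,440,565): 155+440 > 565 → valid
(104,134,441): 104+134 ≤ 441 → not valid
6 of the 7 triples form a triangle.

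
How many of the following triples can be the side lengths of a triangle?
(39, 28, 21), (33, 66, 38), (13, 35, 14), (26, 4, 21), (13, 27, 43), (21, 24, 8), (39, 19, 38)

4

(21,28,39): 21+28 > 39 → valid
(33,38,66): 33+38 > 66 → valid
(13,14,35): 13+14 ≤ 35 → not valid
(4,21,26): 4+21 ≤ 26 → not valid
(13,27,43): 13+27 ≤ 43 → not valid
(8,21,24): 8+21 > 24 → valid
(19,38,39): 19+38 > 39 → valid
4 of the 7 triples form a triangle.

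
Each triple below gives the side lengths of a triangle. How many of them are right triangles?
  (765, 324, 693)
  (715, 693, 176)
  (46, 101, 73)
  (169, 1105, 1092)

3

(765,324,693): 324²+693² = 585225 = 765² → right
(715,693,176): 176²+693² = 511225 = 715² → right
(46,101,73): 46²+73² = 7445 < 10201 = 101² → obtuse
(169,1105,1092): 169²+1092² = 1221025 = 1105² → right
3 of the 4 are right.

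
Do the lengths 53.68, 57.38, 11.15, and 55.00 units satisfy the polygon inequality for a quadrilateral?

Yes

A quadrilateral exists iff every side is shorter than the sum of the others — equivalently, the longest side is less than the sum of the rest.
Longest side 57.38 < 119.83 (sum of the remaining 3), so yes.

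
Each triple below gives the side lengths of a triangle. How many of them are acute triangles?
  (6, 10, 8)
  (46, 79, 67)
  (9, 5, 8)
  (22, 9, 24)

2

(6,10,8): 6²+8² = 100 = 10² → right
(46,79,67): 46²+67² = 6605 > 6241 = 79² → acute
(9,5,8): 5²+8² = 89 > 81 = 9² → acute
(22,9,24): 9²+22² = 565 < 576 = 24² → obtuse
2 of the 4 are acute.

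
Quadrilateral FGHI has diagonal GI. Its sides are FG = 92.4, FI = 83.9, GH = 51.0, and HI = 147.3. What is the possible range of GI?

From triangle FGI: |92.4 − 83.9| < GI < 92.4 + 83.9, i.e. 8.5 < GI < 176.3.
From triangle HGI: 96.3 < GI < 198.3.
Both must hold, so GI lies in the intersection.

96.3 < GI < 176.3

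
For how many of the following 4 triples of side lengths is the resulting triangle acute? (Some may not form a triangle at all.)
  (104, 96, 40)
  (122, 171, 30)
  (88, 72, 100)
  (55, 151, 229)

1

(104,96,40): 40²+96² = 10816 = 104² → right
(122,171,30): 30+122 ≤ 171, not a triangle
(88,72,100): 72²+88² = 12928 > 10000 = 100² → acute
(55,151,229): 55+151 ≤ 229, not a triangle
1 of the 4 is acute.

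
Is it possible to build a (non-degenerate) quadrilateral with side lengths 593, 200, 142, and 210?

For a quadrilateral, each side must be shorter than the sum of the others.
Here the longest side is 593, but the remaining 3 sides sum to only 552.

No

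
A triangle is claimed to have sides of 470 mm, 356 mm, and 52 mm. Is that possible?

The longest side is 470, but the other two sum to only 408.
408 < 470, so the triangle inequality fails.

No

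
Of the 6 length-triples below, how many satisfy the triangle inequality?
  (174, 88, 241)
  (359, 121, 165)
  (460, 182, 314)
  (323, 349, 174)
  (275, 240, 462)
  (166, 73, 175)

5

(88,174,241): 88+174 > 241 → valid
(121,165,359): 121+165 ≤ 359 → not valid
(182,314,460): 182+314 > 460 → valid
(174,323,349): 174+323 > 349 → valid
(240,275,462): 240+275 > 462 → valid
(73,166,175): 73+166 > 175 → valid
5 of the 6 triples form a triangle.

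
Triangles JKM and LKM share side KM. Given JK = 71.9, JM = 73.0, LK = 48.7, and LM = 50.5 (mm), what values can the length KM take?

From triangle JKM: |71.9 − 73.0| < KM < 71.9 + 73.0, i.e. 1.1 < KM < 144.9.
From triangle LKM: 1.8 < KM < 99.2.
Both must hold, so KM lies in the intersection.

1.8 < KM < 99.2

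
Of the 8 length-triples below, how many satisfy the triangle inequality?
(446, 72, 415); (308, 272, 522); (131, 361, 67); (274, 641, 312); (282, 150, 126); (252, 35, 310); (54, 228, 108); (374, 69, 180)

2

(72,415,446): 72+415 > 446 → valid
(272,308,522): 272+308 > 522 → valid
(67,131,361): 67+131 ≤ 361 → not valid
(274,312,641): 274+312 ≤ 641 → not valid
(126,150,282): 126+150 ≤ 282 → not valid
(35,252,310): 35+252 ≤ 310 → not valid
(54,108,228): 54+108 ≤ 228 → not valid
(69,180,374): 69+180 ≤ 374 → not valid
2 of the 8 triples form a triangle.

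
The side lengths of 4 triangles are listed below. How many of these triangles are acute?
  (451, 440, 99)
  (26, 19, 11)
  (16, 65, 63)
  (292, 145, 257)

1

(451,440,99): 99²+440² = 203401 = 451² → right
(26,19,11): 11²+19² = 482 < 676 = 26² → obtuse
(16,65,63): 16²+63² = 4225 = 65² → right
(292,145,257): 145²+257² = 87074 > 85264 = 292² → acute
1 of the 4 is acute.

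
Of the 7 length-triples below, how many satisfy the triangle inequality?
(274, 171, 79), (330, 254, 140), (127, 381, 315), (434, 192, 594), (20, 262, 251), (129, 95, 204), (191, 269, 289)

6

(79,171,274): 79+171 ≤ 274 → not valid
(140,254,330): 140+254 > 330 → valid
(127,315,381): 127+315 > 381 → valid
(192,434,594): 192+434 > 594 → valid
(20,251,262): 20+251 > 262 → valid
(95,129,204): 95+129 > 204 → valid
(191,269,289): 191+269 > 289 → valid
6 of the 7 triples form a triangle.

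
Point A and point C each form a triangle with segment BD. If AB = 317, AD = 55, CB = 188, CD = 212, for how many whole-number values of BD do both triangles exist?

109

From triangle ABD: 262 < BD < 372.
From triangle CBD: 24 < BD < 400.
Intersection: 262 < BD < 372, so integers 263 through 371: 109 values.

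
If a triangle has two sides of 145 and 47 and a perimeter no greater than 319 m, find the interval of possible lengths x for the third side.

98 < x ≤ 127

Triangle inequality alone gives 98 < x < 192.
The perimeter condition gives x ≤ 319 − 145 − 47 = 127.
Intersecting the two: 98 < x ≤ 127.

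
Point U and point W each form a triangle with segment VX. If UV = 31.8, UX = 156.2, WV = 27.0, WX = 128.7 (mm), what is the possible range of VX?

From triangle UVX: |31.8 − 156.2| < VX < 31.8 + 156.2, i.e. 124.4 < VX < 188.0.
From triangle WVX: 101.7 < VX < 155.7.
Both must hold, so VX lies in the intersection.

124.4 < VX < 155.7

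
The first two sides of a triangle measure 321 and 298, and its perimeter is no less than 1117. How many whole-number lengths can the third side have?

Triangle inequality: 23 < x < 619. Perimeter ≥ 1117 gives x ≥ 1117 − 321 − 298 = 498.
So 498 ≤ x < 619; integers 498 through 618: 121 values.

121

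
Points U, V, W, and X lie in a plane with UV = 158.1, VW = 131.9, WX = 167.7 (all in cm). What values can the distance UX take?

The maximum is all hops collinear in one direction: 158.1 + 131.9 + 167.7 = 457.7.
The longest hop is 167.7; the others sum to 290.0. Since 167.7 ≤ 290.0, the path can fold back on itself completely, so the minimum distance is 0.

0 ≤ UX ≤ 457.7 cm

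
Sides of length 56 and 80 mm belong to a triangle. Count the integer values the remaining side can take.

The third side lies in the open interval (24, 136).
Integers from 25 to 135 inclusive: 135 − 25 + 1 = 111.

111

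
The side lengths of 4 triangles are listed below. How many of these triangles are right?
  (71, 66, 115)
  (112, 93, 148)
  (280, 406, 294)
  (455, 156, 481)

2

(71,66,115): 66²+71² = 9397 < 13225 = 115² → obtuse
(112,93,148): 93²+112² = 21193 < 21904 = 148² → obtuse
(280,406,294): 280²+294² = 164836 = 406² → right
(455,156,481): 156²+455² = 231361 = 481² → right
2 of the 4 are right.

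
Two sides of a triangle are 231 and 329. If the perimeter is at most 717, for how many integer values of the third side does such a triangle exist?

Triangle inequality: 98 < x < 560. Perimeter ≤ 717 gives x ≤ 717 − 231 − 329 = 157.
So 98 < x ≤ 157; integers 99 through 157: 59 values.

59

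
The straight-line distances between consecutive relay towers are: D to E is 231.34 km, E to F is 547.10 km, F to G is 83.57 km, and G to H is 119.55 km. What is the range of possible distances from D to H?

112.64 ≤ DH ≤ 981.56 km

The maximum is all hops collinear in one direction: 231.34 + 547.10 + 83.57 + 119.55 = 981.56.
The longest hop is 547.10; the others sum to 434.46. Folding the others back against it leaves at least 547.10 − 434.46 = 112.64.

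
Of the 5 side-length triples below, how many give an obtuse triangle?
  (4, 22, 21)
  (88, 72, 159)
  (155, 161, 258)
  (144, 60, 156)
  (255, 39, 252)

3

(4,22,21): 4²+21² = 457 < 484 = 22² → obtuse
(88,72,159): 72²+88² = 12928 < 25281 = 159² → obtuse
(155,161,258): 155²+161² = 49946 < 66564 = 258² → obtuse
(144,60,156): 60²+144² = 24336 = 156² → right
(255,39,252): 39²+252² = 65025 = 255² → right
3 of the 5 are obtuse.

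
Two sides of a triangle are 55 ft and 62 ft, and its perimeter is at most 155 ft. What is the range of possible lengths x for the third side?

7 < x ≤ 38

Triangle inequality alone gives 7 < x < 117.
The perimeter condition gives x ≤ 155 − 55 − 62 = 38.
Intersecting the two: 7 < x ≤ 38.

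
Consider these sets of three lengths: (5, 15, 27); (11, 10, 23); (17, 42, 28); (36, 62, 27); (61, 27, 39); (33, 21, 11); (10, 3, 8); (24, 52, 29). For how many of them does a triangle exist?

(5,15,27): 5+15 ≤ 27 → not valid
(10,11,23): 10+11 ≤ 23 → not valid
(17,28,42): 17+28 > 42 → valid
(27,36,62): 27+36 > 62 → valid
(27,39,61): 27+39 > 61 → valid
(11,21,33): 11+21 ≤ 33 → not valid
(3,8,10): 3+8 > 10 → valid
(24,29,52): 24+29 > 52 → valid
5 of the 8 triples form a triangle.

5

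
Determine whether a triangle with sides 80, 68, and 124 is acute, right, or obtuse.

obtuse

Compare the square of the longest side to the sum of squares of the other two: 68² + 80² = 11024 < 15376 = 124².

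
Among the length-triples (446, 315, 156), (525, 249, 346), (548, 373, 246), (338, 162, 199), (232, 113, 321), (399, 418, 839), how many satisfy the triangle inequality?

(156,315,446): 156+315 > 446 → valid
(249,346,525): 249+346 > 525 → valid
(246,373,548): 246+373 > 548 → valid
(162,199,338): 162+199 > 338 → valid
(113,232,321): 113+232 > 321 → valid
(399,418,839): 399+418 ≤ 839 → not valid
5 of the 6 triples form a triangle.

5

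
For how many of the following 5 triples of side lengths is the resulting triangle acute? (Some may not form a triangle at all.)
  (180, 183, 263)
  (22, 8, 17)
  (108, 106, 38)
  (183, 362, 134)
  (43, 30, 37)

2

(180,183,263): 180²+183² = 65889 < 69169 = 263² → obtuse
(22,8,17): 8²+17² = 353 < 484 = 22² → obtuse
(108,106,38): 38²+106² = 12680 > 11664 = 108² → acute
(183,362,134): 134+183 ≤ 362, not a triangle
(43,30,37): 30²+37² = 2269 > 1849 = 43² → acute
2 of the 5 are acute.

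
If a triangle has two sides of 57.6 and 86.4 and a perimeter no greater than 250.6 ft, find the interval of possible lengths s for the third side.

28.8 < s ≤ 106.6 ft

Triangle inequality alone gives 28.8 < s < 144.0.
The perimeter condition gives s ≤ 250.6 − 57.6 − 86.4 = 106.6.
Intersecting the two: 28.8 < s ≤ 106.6.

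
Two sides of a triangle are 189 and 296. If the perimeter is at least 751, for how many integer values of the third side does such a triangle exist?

219

Triangle inequality: 107 < x < 485. Perimeter ≥ 751 gives x ≥ 751 − 189 − 296 = 266.
So 266 ≤ x < 485; integers 266 through 484: 219 values.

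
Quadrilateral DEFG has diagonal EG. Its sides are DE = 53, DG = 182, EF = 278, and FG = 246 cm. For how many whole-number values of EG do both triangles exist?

From triangle DEG: 129 < EG < 235.
From triangle FEG: 32 < EG < 524.
Intersection: 129 < EG < 235, so integers 130 through 234: 105 values.

105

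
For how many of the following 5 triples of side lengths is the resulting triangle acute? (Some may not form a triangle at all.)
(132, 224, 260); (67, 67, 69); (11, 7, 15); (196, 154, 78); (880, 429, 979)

1

(132,224,260): 132²+224² = 67600 = 260² → right
(67,67,69): 67²+67² = 8978 > 4761 = 69² → acute
(11,7,15): 7²+11² = 170 < 225 = 15² → obtuse
(196,154,78): 78²+154² = 29800 < 38416 = 196² → obtuse
(880,429,979): 429²+880² = 958441 = 979² → right
1 of the 5 is acute.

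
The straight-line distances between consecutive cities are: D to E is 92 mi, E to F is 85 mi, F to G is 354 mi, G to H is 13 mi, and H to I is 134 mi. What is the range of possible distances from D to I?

The maximum is all hops collinear in one direction: 92 + 85 + 354 + 13 + 134 = 678.
The longest hop is 354; the others sum to 324. Folding the others back against it leaves at least 354 − 324 = 30.

30 ≤ DI ≤ 678 mi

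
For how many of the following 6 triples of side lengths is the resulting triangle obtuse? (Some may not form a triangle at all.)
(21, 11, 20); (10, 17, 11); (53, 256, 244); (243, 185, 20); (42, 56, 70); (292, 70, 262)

(21,11,20): 11²+20² = 521 > 441 = 21² → acute
(10,17,11): 10²+11² = 221 < 289 = 17² → obtuse
(53,256,244): 53²+244² = 62345 < 65536 = 256² → obtuse
(243,185,20): 20+185 ≤ 243, not a triangle
(42,56,70): 42²+56² = 4900 = 70² → right
(292,70,262): 70²+262² = 73544 < 85264 = 292² → obtuse
3 of the 6 are obtuse.

3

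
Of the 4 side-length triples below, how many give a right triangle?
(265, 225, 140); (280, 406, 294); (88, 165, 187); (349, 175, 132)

(265,225,140): 140²+225² = 70225 = 265² → right
(280,406,294): 280²+294² = 164836 = 406² → right
(88,165,187): 88²+165² = 34969 = 187² → right
(349,175,132): 132+175 ≤ 349, not a triangle
3 of the 4 are right.

3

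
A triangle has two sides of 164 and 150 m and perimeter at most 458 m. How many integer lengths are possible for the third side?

Triangle inequality: 14 < x < 314. Perimeter ≤ 458 gives x ≤ 458 − 164 − 150 = 144.
So 14 < x ≤ 144; integers 15 through 144: 130 values.

130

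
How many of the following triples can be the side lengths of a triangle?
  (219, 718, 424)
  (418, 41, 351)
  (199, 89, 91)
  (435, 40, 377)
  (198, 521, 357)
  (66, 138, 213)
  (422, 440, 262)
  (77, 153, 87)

3

(219,424,718): 219+424 ≤ 718 → not valid
(41,351,418): 41+351 ≤ 418 → not valid
(89,91,199): 89+91 ≤ 199 → not valid
(40,377,435): 40+377 ≤ 435 → not valid
(198,357,521): 198+357 > 521 → valid
(66,138,213): 66+138 ≤ 213 → not valid
(262,422,440): 262+422 > 440 → valid
(77,87,153): 77+87 > 153 → valid
3 of the 8 triples form a triangle.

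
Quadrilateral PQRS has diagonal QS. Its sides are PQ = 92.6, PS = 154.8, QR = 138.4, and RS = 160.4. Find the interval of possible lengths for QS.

From triangle PQS: |92.6 − 154.8| < QS < 92.6 + 154.8, i.e. 62.2 < QS < 247.4.
From triangle RQS: 22.0 < QS < 298.8.
Both must hold, so QS lies in the intersection.

62.2 < QS < 247.4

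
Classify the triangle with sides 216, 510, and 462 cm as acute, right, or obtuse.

Compare the square of the longest side to the sum of squares of the other two: 216² + 462² = 260100 = 510².

right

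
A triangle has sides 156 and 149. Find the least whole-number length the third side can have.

The third side must be strictly greater than |156 − 149| = 7.
The smallest integer above 7 is 8.

8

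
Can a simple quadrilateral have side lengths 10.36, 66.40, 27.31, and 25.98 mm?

For a quadrilateral, each side must be shorter than the sum of the others.
Here the longest side is 66.40, but the remaining 3 sides sum to only 63.65.

No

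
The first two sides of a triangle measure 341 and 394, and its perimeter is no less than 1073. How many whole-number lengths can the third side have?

397

Triangle inequality: 53 < x < 735. Perimeter ≥ 1073 gives x ≥ 1073 − 341 − 394 = 338.
So 338 ≤ x < 735; integers 338 through 734: 397 values.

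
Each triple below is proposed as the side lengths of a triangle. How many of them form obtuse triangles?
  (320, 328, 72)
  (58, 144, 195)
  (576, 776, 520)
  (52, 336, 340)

(320,328,72): 72²+320² = 107584 = 328² → right
(58,144,195): 58²+144² = 24100 < 38025 = 195² → obtuse
(576,776,520): 520²+576² = 602176 = 776² → right
(52,336,340): 52²+336² = 115600 = 340² → right
1 of the 4 is obtuse.

1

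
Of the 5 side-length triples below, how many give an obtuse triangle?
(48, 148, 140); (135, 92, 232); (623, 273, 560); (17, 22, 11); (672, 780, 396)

1

(48,148,140): 48²+140² = 21904 = 148² → right
(135,92,232): 92+135 ≤ 232, not a triangle
(623,273,560): 273²+560² = 388129 = 623² → right
(17,22,11): 11²+17² = 410 < 484 = 22² → obtuse
(672,780,396): 396²+672² = 608400 = 780² → right
1 of the 5 is obtuse.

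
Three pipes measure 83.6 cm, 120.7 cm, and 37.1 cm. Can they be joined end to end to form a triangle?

No

The two shorter sides sum to 120.7, exactly equal to the longest side 120.7.
That gives only a degenerate (flat) triangle — the inequality must be strict.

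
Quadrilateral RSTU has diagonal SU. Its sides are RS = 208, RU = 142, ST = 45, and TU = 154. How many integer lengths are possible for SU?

89

From triangle RSU: 66 < SU < 350.
From triangle TSU: 109 < SU < 199.
Intersection: 109 < SU < 199, so integers 110 through 198: 89 values.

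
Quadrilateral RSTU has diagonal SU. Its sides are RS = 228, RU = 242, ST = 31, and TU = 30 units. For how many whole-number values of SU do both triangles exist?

From triangle RSU: 14 < SU < 470.
From triangle TSU: 1 < SU < 61.
Intersection: 14 < SU < 61, so integers 15 through 60: 46 values.

46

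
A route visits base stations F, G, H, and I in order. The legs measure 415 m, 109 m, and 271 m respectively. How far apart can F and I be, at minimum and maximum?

The maximum is all hops collinear in one direction: 415 + 109 + 271 = 795.
The longest hop is 415; the others sum to 380. Folding the others back against it leaves at least 415 − 380 = 35.

35 ≤ FI ≤ 795 m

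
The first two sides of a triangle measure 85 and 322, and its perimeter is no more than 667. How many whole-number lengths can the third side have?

Triangle inequality: 237 < x < 407. Perimeter ≤ 667 gives x ≤ 667 − 85 − 322 = 260.
So 237 < x ≤ 260; integers 238 through 260: 23 values.

23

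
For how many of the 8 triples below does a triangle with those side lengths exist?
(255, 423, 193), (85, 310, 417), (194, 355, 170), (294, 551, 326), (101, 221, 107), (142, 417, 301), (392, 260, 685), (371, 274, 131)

(193,255,423): 193+255 > 423 → valid
(85,310,417): 85+310 ≤ 417 → not valid
(170,194,355): 170+194 > 355 → valid
(294,326,551): 294+326 > 551 → valid
(101,107,221): 101+107 ≤ 221 → not valid
(142,301,417): 142+301 > 417 → valid
(260,392,685): 260+392 ≤ 685 → not valid
(131,274,371): 131+274 > 371 → valid
5 of the 8 triples form a triangle.

5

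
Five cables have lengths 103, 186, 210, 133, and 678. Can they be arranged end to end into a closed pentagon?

For a pentagon, each side must be shorter than the sum of the others.
Here the longest side is 678, but the remaining 4 sides sum to only 632.

No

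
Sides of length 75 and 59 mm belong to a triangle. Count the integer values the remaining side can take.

117

The third side lies in the open interval (16, 134).
Integers from 17 to 133 inclusive: 133 − 17 + 1 = 117.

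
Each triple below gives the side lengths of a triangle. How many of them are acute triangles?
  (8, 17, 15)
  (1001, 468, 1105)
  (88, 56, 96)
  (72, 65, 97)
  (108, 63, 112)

2

(8,17,15): 8²+15² = 289 = 17² → right
(1001,468,1105): 468²+1001² = 1221025 = 1105² → right
(88,56,96): 56²+88² = 10880 > 9216 = 96² → acute
(72,65,97): 65²+72² = 9409 = 97² → right
(108,63,112): 63²+108² = 15633 > 12544 = 112² → acute
2 of the 5 are acute.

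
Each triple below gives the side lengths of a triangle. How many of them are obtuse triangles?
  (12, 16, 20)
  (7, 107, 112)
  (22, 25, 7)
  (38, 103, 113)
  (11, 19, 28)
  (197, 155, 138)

(12,16,20): 12²+16² = 400 = 20² → right
(7,107,112): 7²+107² = 11498 < 12544 = 112² → obtuse
(22,25,7): 7²+22² = 533 < 625 = 25² → obtuse
(38,103,113): 38²+103² = 12053 < 12769 = 113² → obtuse
(11,19,28): 11²+19² = 482 < 784 = 28² → obtuse
(197,155,138): 138²+155² = 43069 > 38809 = 197² → acute
4 of the 6 are obtuse.

4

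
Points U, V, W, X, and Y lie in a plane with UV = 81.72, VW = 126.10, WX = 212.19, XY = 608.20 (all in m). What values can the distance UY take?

188.19 ≤ UY ≤ 1028.21 m

The maximum is all hops collinear in one direction: 81.72 + 126.10 + 212.19 + 608.20 = 1028.21.
The longest hop is 608.20; the others sum to 420.01. Folding the others back against it leaves at least 608.20 − 420.01 = 188.19.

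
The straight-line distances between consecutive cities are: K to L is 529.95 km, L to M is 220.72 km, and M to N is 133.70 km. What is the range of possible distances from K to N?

The maximum is all hops collinear in one direction: 529.95 + 220.72 + 133.70 = 884.37.
The longest hop is 529.95; the others sum to 354.42. Folding the others back against it leaves at least 529.95 − 354.42 = 175.53.

175.53 ≤ KN ≤ 884.37 km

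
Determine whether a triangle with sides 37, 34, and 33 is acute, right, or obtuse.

Compare the square of the longest side to the sum of squares of the other two: 33² + 34² = 2245 > 1369 = 37².

acute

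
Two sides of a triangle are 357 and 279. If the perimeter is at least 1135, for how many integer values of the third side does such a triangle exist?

137

Triangle inequality: 78 < x < 636. Perimeter ≥ 1135 gives x ≥ 1135 − 357 − 279 = 499.
So 499 ≤ x < 636; integers 499 through 635: 137 values.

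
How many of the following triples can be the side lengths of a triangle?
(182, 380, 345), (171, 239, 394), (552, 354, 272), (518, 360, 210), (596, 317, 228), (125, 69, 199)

4

(182,345,380): 182+345 > 380 → valid
(171,239,394): 171+239 > 394 → valid
(272,354,552): 272+354 > 552 → valid
(210,360,518): 210+360 > 518 → valid
(228,317,596): 228+317 ≤ 596 → not valid
(69,125,199): 69+125 ≤ 199 → not valid
4 of the 6 triples form a triangle.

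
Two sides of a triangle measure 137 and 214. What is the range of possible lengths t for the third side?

77 < t < 351

By the triangle inequality, t must be less than 137 + 214 = 351 and greater than |137 − 214| = 77.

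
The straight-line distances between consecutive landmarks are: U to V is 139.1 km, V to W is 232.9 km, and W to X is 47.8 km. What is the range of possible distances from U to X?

46.0 ≤ UX ≤ 419.8 km

The maximum is all hops collinear in one direction: 139.1 + 232.9 + 47.8 = 419.8.
The longest hop is 232.9; the others sum to 186.9. Folding the others back against it leaves at least 232.9 − 186.9 = 46.0.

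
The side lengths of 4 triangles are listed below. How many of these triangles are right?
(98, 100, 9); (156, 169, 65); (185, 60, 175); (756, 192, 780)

(98,100,9): 9²+98² = 9685 < 10000 = 100² → obtuse
(156,169,65): 65²+156² = 28561 = 169² → right
(185,60,175): 60²+175² = 34225 = 185² → right
(756,192,780): 192²+756² = 608400 = 780² → right
3 of the 4 are right.

3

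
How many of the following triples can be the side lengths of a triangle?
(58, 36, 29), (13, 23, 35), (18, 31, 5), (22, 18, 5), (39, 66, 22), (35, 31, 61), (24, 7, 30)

5

(29,36,58): 29+36 > 58 → valid
(13,23,35): 13+23 > 35 → valid
(5,18,31): 5+18 ≤ 31 → not valid
(5,18,22): 5+18 > 22 → valid
(22,39,66): 22+39 ≤ 66 → not valid
(31,35,61): 31+35 > 61 → valid
(7,24,30): 7+24 > 30 → valid
5 of the 7 triples form a triangle.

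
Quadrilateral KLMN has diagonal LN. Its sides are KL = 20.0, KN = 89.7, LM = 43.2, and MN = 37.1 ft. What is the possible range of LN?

69.7 < LN < 80.3

From triangle KLN: |20.0 − 89.7| < LN < 20.0 + 89.7, i.e. 69.7 < LN < 109.7.
From triangle MLN: 6.1 < LN < 80.3.
Both must hold, so LN lies in the intersection.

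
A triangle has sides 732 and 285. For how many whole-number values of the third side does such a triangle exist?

569

The third side lies in the open interval (447, 1017).
Integers from 448 to 1016 inclusive: 1016 − 448 + 1 = 569.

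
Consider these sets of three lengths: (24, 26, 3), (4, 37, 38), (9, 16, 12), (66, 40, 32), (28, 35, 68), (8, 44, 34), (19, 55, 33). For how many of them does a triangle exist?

4

(3,24,26): 3+24 > 26 → valid
(4,37,38): 4+37 > 38 → valid
(9,12,16): 9+12 > 16 → valid
(32,40,66): 32+40 > 66 → valid
(28,35,68): 28+35 ≤ 68 → not valid
(8,34,44): 8+34 ≤ 44 → not valid
(19,33,55): 19+33 ≤ 55 → not valid
4 of the 7 triples form a triangle.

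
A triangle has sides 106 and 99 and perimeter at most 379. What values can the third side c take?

Triangle inequality alone gives 7 < c < 205.
The perimeter condition gives c ≤ 379 − 106 − 99 = 174.
Intersecting the two: 7 < c ≤ 174.

7 < c ≤ 174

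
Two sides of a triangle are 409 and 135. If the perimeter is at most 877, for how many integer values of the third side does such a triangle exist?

Triangle inequality: 274 < x < 544. Perimeter ≤ 877 gives x ≤ 877 − 409 − 135 = 333.
So 274 < x ≤ 333; integers 275 through 333: 59 values.

59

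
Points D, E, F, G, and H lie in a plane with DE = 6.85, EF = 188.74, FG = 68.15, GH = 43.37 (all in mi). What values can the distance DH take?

70.37 ≤ DH ≤ 307.11 mi

The maximum is all hops collinear in one direction: 6.85 + 188.74 + 68.15 + 43.37 = 307.11.
The longest hop is 188.74; the others sum to 118.37. Folding the others back against it leaves at least 188.74 − 118.37 = 70.37.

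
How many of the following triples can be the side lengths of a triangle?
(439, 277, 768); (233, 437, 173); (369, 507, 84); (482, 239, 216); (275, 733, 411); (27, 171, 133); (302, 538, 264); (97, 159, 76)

2

(277,439,768): 277+439 ≤ 768 → not valid
(173,233,437): 173+233 ≤ 437 → not valid
(84,369,507): 84+369 ≤ 507 → not valid
(216,239,482): 216+239 ≤ 482 → not valid
(275,411,733): 275+411 ≤ 733 → not valid
(27,133,171): 27+133 ≤ 171 → not valid
(264,302,538): 264+302 > 538 → valid
(76,97,159): 76+97 > 159 → valid
2 of the 8 triples form a triangle.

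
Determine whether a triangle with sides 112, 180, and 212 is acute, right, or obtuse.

right

Compare the square of the longest side to the sum of squares of the other two: 112² + 180² = 44944 = 212².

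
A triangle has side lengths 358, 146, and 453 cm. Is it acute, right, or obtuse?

obtuse

Compare the square of the longest side to the sum of squares of the other two: 146² + 358² = 149480 < 205209 = 453².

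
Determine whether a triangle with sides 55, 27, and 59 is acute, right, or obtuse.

Compare the square of the longest side to the sum of squares of the other two: 27² + 55² = 3754 > 3481 = 59².

acute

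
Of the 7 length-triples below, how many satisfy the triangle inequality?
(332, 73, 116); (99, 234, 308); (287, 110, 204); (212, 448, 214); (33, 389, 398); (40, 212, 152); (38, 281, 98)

(73,116,332): 73+116 ≤ 332 → not valid
(99,234,308): 99+234 > 308 → valid
(110,204,287): 110+204 > 287 → valid
(212,214,448): 212+214 ≤ 448 → not valid
(33,389,398): 33+389 > 398 → valid
(40,152,212): 40+152 ≤ 212 → not valid
(38,98,281): 38+98 ≤ 281 → not valid
3 of the 7 triples form a triangle.

3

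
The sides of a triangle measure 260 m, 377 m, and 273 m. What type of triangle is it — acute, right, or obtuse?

right

Compare the square of the longest side to the sum of squares of the other two: 260² + 273² = 142129 = 377².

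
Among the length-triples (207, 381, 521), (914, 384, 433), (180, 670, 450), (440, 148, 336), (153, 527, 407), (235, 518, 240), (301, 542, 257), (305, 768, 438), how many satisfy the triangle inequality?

(207,381,521): 207+381 > 521 → valid
(384,433,914): 384+433 ≤ 914 → not valid
(180,450,670): 180+450 ≤ 670 → not valid
(148,336,440): 148+336 > 440 → valid
(153,407,527): 153+407 > 527 → valid
(235,240,518): 235+240 ≤ 518 → not valid
(257,301,542): 257+301 > 542 → valid
(305,438,768): 305+438 ≤ 768 → not valid
4 of the 8 triples form a triangle.

4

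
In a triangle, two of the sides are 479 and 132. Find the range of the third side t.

347 < t < 611

By the triangle inequality, t must be less than 479 + 132 = 611 and greater than |479 − 132| = 347.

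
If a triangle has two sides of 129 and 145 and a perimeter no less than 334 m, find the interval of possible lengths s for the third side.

Triangle inequality alone gives 16 < s < 274.
The perimeter condition gives s ≥ 334 − 129 − 145 = 60.
Intersecting the two: 60 ≤ s < 274.

60 ≤ s < 274 m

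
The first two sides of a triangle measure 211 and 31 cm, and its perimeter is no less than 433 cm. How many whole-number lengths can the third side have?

51

Triangle inequality: 180 < x < 242. Perimeter ≥ 433 gives x ≥ 433 − 211 − 31 = 191.
So 191 ≤ x < 242; integers 191 through 241: 51 values.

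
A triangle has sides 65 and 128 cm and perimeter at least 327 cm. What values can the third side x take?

Triangle inequality alone gives 63 < x < 193.
The perimeter condition gives x ≥ 327 − 65 − 128 = 134.
Intersecting the two: 134 ≤ x < 193.

134 ≤ x < 193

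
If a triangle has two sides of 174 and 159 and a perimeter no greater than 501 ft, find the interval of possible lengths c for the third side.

15 < c ≤ 168

Triangle inequality alone gives 15 < c < 333.
The perimeter condition gives c ≤ 501 − 174 − 159 = 168.
Intersecting the two: 15 < c ≤ 168.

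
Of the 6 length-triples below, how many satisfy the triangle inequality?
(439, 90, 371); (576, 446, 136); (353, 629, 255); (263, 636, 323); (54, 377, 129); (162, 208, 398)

2

(90,371,439): 90+371 > 439 → valid
(136,446,576): 136+446 > 576 → valid
(255,353,629): 255+353 ≤ 629 → not valid
(263,323,636): 263+323 ≤ 636 → not valid
(54,129,377): 54+129 ≤ 377 → not valid
(162,208,398): 162+208 ≤ 398 → not valid
2 of the 6 triples form a triangle.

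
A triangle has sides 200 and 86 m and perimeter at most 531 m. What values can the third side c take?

Triangle inequality alone gives 114 < c < 286.
The perimeter condition gives c ≤ 531 − 200 − 86 = 245.
Intersecting the two: 114 < c ≤ 245.

114 < c ≤ 245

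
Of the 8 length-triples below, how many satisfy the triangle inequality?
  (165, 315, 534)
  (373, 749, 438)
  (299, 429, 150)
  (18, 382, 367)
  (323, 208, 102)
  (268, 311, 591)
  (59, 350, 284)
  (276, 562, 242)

3

(165,315,534): 165+315 ≤ 534 → not valid
(373,438,749): 373+438 > 749 → valid
(150,299,429): 150+299 > 429 → valid
(18,367,382): 18+367 > 382 → valid
(102,208,323): 102+208 ≤ 323 → not valid
(268,311,591): 268+311 ≤ 591 → not valid
(59,284,350): 59+284 ≤ 350 → not valid
(242,276,562): 242+276 ≤ 562 → not valid
3 of the 8 triples form a triangle.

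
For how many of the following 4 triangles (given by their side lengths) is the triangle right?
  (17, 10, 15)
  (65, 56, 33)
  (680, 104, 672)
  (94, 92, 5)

2

(17,10,15): 10²+15² = 325 > 289 = 17² → acute
(65,56,33): 33²+56² = 4225 = 65² → right
(680,104,672): 104²+672² = 462400 = 680² → right
(94,92,5): 5²+92² = 8489 < 8836 = 94² → obtuse
2 of the 4 are right.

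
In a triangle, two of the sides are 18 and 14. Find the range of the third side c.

4 < c < 32

By the triangle inequality, c must be less than 18 + 14 = 32 and greater than |18 − 14| = 4.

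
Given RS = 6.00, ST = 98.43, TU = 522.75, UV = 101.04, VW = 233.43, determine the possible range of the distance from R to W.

The maximum is all hops collinear in one direction: 6.00 + 98.43 + 522.75 + 101.04 + 233.43 = 961.65.
The longest hop is 522.75; the others sum to 438.90. Folding the others back against it leaves at least 522.75 − 438.90 = 83.85.

83.85 ≤ RW ≤ 961.65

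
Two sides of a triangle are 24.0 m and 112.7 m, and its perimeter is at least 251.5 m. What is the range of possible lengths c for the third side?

114.8 ≤ c < 136.7 m

Triangle inequality alone gives 88.7 < c < 136.7.
The perimeter condition gives c ≥ 251.5 − 24.0 − 112.7 = 114.8.
Intersecting the two: 114.8 ≤ c < 136.7.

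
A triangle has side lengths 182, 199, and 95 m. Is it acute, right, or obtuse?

Compare the square of the longest side to the sum of squares of the other two: 95² + 182² = 42149 > 39601 = 199².

acute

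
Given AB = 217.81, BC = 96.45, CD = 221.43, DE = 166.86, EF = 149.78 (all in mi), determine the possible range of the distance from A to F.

0 ≤ AF ≤ 852.33 mi

The maximum is all hops collinear in one direction: 217.81 + 96.45 + 221.43 + 166.86 + 149.78 = 852.33.
The longest hop is 221.43; the others sum to 630.90. Since 221.43 ≤ 630.90, the path can fold back on itself completely, so the minimum distance is 0.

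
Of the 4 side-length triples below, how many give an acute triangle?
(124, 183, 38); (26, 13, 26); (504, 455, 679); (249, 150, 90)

1

(124,183,38): 38+124 ≤ 183, not a triangle
(26,13,26): 13²+26² = 845 > 676 = 26² → acute
(504,455,679): 455²+504² = 461041 = 679² → right
(249,150,90): 90+150 ≤ 249, not a triangle
1 of the 4 is acute.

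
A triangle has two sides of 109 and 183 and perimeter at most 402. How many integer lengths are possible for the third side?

36

Triangle inequality: 74 < x < 292. Perimeter ≤ 402 gives x ≤ 402 − 109 − 183 = 110.
So 74 < x ≤ 110; integers 75 through 110: 36 values.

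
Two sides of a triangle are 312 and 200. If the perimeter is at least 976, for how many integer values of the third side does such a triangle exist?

Triangle inequality: 112 < x < 512. Perimeter ≥ 976 gives x ≥ 976 − 312 − 200 = 464.
So 464 ≤ x < 512; integers 464 through 511: 48 values.

48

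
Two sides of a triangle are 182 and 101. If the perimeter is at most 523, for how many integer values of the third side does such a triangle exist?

159

Triangle inequality: 81 < x < 283. Perimeter ≤ 523 gives x ≤ 523 − 182 − 101 = 240.
So 81 < x ≤ 240; integers 82 through 240: 159 values.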